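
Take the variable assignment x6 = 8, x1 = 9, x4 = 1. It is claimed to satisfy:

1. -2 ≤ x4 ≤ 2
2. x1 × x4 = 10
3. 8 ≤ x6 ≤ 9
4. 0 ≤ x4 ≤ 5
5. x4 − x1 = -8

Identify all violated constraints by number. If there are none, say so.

1. x4 = 1 lies in [-2, 2]  ✔
2. x1 × x4 = 9 × 1 = 9, not 10  ✘
3. x6 = 8 lies in [8, 9]  ✔
4. x4 = 1 lies in [0, 5]  ✔
5. x4 − x1 = 1 − 9 = -8  ✔

Constraint 2 is violated.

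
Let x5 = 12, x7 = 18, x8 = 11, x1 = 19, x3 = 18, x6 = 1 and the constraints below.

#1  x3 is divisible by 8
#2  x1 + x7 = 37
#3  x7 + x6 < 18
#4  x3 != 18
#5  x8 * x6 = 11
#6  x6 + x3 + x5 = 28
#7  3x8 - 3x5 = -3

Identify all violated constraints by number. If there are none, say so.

Constraints 1, 3, 4, 6 are violated.

#1 18 = 8*2 + 2, so 8 does not divide 18  fails
#2 x1 + x7 = 19 + 18 = 37  holds
#3 x7 + x6 = 18 + 1 = 19; 19 ≥ 18, bound 18 not met  fails
#4 x3 = 18, but 18 is required to differ  fails
#5 x8 * x6 = 11 * 1 = 11  holds
#6 x6 + x3 + x5 = 1 + 18 + 12 = 31, not 28  fails
#7 3x8 - 3x5 = 3(11) - 3(12) = -3  holds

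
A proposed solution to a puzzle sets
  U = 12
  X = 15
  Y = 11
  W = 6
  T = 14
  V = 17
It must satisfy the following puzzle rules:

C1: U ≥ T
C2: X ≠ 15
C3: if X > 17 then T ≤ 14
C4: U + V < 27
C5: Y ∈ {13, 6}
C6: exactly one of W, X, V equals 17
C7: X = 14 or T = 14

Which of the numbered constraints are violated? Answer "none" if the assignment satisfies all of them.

C1: U = 12, T = 14; 12 < 14 (want ≥) — does not hold.
C2: X = 15, but 15 is required to differ — does not hold.
C3: X = 15, not > 17; antecedent false, conditional vacuously true — holds.
C4: U + V = 12 + 17 = 29; 29 ≥ 27, bound 27 not met — does not hold.
C5: Y = 11 is not in {13, 6} — does not hold.
C6: W=6, X=15, V=17; 1 of them equals 17 — holds.
C7: X = 15 ≠ 14, but T = 14 = 14 (second disjunct) — holds.

Constraints 1, 2, 4, and 5 do not hold.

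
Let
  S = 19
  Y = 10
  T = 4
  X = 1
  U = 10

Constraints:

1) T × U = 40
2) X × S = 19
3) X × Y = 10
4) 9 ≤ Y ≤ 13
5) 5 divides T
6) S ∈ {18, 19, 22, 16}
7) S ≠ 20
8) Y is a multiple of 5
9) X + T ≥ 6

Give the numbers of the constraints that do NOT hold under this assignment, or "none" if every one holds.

No — constraints 5 and 9 are not satisfied.

1) T × U = 4 × 10 = 40  true
2) X × S = 1 × 19 = 19  true
3) X × Y = 1 × 10 = 10  true
4) Y = 10 lies in [9, 13]  true
5) 4 = 5×0 + 4, so 5 does not divide 4  false
6) S = 19 is in {18, 19, 22, 16}  true
7) S = 19, and 19 ≠ 20  true
8) 10 / 5 = 2, so 5 divides 10  true
9) X + T = 1 + 4 = 5; 5 < 6, bound 6 not met  false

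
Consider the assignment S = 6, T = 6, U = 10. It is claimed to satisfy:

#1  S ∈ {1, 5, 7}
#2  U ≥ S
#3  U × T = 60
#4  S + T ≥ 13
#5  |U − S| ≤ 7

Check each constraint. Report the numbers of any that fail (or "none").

#1 S = 6 is not in {1, 5, 7} — violated.
#2 U = 10, S = 6; 10 ≥ 6 — OK.
#3 U × T = 10 × 6 = 60 — OK.
#4 S + T = 6 + 6 = 12; 12 < 13, bound 13 not met — violated.
#5 |10 − 6| = 4; 4 ≤ 7 — OK.

The assignment fails constraints 1 and 4.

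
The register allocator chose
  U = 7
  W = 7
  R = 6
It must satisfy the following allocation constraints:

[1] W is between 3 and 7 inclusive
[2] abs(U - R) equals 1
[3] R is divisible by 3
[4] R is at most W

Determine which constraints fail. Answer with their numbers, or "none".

All constraints are satisfied.

[1] W = 7 lies in [3, 7]  ✓
[2] abs(7 - 6) = 1  ✓
[3] 6 / 3 = 2, so 3 divides 6  ✓
[4] R = 6, W = 7; 6 ≤ 7  ✓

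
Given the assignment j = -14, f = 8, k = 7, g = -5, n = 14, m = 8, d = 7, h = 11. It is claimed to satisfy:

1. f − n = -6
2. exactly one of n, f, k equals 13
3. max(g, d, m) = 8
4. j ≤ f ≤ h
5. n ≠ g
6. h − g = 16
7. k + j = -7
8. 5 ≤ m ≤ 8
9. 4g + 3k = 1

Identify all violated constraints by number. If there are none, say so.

1. f − n = 8 − 14 = -6 — holds.
2. n=14, f=8, k=7; 0 of them equal 13, not exactly one — fails.
3. max(-5, 7, 8) = 8 — holds.
4. values -14 ≤ 8 ≤ 11 — holds.
5. n = 14, g = -5; distinct — holds.
6. h − g = 11 − (-5) = 16 — holds.
7. k + j = 7 + (-14) = -7 — holds.
8. m = 8 lies in [5, 8] — holds.
9. 4g + 3k = 4(-5) + 3(7) = 1 — holds.

The assignment fails constraint 2.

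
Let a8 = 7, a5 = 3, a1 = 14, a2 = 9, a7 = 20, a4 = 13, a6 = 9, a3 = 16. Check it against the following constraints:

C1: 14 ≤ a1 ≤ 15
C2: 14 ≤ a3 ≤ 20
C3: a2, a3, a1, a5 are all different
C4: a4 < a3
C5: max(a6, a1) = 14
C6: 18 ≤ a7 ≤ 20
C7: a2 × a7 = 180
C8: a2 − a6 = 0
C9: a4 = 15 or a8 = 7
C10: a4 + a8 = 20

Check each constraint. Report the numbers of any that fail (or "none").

Yes — all constraints hold.

C1: a1 = 14 lies in [14, 15] — OK.
C2: a3 = 16 lies in [14, 20] — OK.
C3: values 9, 16, 14, 3 are pairwise distinct — OK.
C4: a4 = 13, a3 = 16; 13 < 16 — OK.
C5: max(9, 14) = 14 — OK.
C6: a7 = 20 lies in [18, 20] — OK.
C7: a2 × a7 = 9 × 20 = 180 — OK.
C8: a2 − a6 = 9 − 9 = 0 — OK.
C9: a4 = 13 ≠ 15, but a8 = 7 = 7 (second disjunct) — OK.
C10: a4 + a8 = 13 + 7 = 20 — OK.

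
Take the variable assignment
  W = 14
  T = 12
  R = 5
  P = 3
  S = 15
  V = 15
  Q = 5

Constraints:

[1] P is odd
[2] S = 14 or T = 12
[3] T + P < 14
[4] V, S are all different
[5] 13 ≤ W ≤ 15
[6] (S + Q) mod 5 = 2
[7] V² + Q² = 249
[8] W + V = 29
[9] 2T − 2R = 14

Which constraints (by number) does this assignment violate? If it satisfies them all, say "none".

[1] P = 3 is odd  ✔
[2] S = 15 ≠ 14, but T = 12 = 12 (second disjunct)  ✔
[3] T + P = 12 + 3 = 15; 15 ≥ 14, bound 14 not met  ✘
[4] V = S = 15, not all different  ✘
[5] W = 14 lies in [13, 15]  ✔
[6] S + Q = 20; 20 mod 5 = 0, not 2  ✘
[7] V² + Q² = 15² + 5² = 225 + 25 = 250, not 249  ✘
[8] W + V = 14 + 15 = 29  ✔
[9] 2T − 2R = 2(12) − 2(5) = 14  ✔

No — constraints 3, 4, 6, 7 are not satisfied.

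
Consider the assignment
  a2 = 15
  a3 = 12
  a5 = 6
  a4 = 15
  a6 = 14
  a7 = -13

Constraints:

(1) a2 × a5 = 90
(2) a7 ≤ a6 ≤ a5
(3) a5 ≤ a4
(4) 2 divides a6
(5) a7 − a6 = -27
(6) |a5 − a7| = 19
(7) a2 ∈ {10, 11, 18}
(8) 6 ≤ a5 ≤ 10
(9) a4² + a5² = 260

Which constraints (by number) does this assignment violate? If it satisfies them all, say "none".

(1) a2 × a5 = 15 × 6 = 90 — holds.
(2) values -13, 14, 6; a6 = 14 is not ≤ a5 = 6 — does not hold.
(3) a5 = 6, a4 = 15; 6 ≤ 15 — holds.
(4) 14 / 2 = 7, so 2 divides 14 — holds.
(5) a7 − a6 = -13 − 14 = -27 — holds.
(6) |6 − (-13)| = 19 — holds.
(7) a2 = 15 is not in {10, 11, 18} — does not hold.
(8) a5 = 6 lies in [6, 10] — holds.
(9) a4² + a5² = 15² + 6² = 225 + 36 = 261, not 260 — does not hold.

Constraints 2, 7, 9 do not hold.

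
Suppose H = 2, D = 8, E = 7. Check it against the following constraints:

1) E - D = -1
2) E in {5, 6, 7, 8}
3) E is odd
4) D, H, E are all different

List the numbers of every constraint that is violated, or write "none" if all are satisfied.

No violations.

1) E - D = 7 - 8 = -1 — OK.
2) E = 7 is in {5, 6, 7, 8} — OK.
3) E = 7 is odd — OK.
4) values 8, 2, 7 are pairwise distinct — OK.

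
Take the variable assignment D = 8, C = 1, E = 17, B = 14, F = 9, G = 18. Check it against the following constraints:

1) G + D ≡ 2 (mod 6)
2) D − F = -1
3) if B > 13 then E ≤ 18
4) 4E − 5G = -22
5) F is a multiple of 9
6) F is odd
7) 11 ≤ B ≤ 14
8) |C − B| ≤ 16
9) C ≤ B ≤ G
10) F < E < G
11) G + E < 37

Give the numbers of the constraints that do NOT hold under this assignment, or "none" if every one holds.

None — every constraint holds.

1) G + D = 26; 26 mod 6 = 2  holds
2) D − F = 8 − 9 = -1  holds
3) B = 14 > 13, so we need E ≤ 18; E = 17 ≤ 18  holds
4) 4E − 5G = 4(17) − 5(18) = -22  holds
5) 9 / 9 = 1, so 9 divides 9  holds
6) F = 9 is odd  holds
7) B = 14 lies in [11, 14]  holds
8) |1 − 14| = 13; 13 ≤ 16  holds
9) values 1 ≤ 14 ≤ 18  holds
10) values 9 < 17 < 18  holds
11) G + E = 18 + 17 = 35; 35 < 37  holds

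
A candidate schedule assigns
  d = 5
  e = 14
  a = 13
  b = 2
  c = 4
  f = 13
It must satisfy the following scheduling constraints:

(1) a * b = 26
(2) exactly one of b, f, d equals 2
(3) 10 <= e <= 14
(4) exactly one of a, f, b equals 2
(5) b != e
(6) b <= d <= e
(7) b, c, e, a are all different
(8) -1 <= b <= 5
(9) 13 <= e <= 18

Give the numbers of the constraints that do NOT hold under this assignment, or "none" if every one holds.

Yes — all constraints hold.

(1) a * b = 13 * 2 = 26  holds
(2) b=2, f=13, d=5; 1 of them equals 2  holds
(3) e = 14 lies in [10, 14]  holds
(4) a=13, f=13, b=2; 1 of them equals 2  holds
(5) b = 2, e = 14; distinct  holds
(6) values 2 <= 5 <= 14  holds
(7) values 2, 4, 14, 13 are pairwise distinct  holds
(8) b = 2 lies in [-1, 5]  holds
(9) e = 14 lies in [13, 18]  holds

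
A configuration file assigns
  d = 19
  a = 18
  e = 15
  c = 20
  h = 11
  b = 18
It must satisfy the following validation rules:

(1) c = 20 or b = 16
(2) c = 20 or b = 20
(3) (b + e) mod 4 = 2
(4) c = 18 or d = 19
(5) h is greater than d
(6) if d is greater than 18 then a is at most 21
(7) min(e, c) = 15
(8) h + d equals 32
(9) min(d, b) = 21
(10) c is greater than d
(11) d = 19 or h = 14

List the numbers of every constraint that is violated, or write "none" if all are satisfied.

(1) c = 20 = 20 (first disjunct)  holds
(2) c = 20 = 20 (first disjunct)  holds
(3) b + e = 33; 33 mod 4 = 1, not 2  fails
(4) c = 20 ≠ 18, but d = 19 = 19 (second disjunct)  holds
(5) h = 11, d = 19; 11 ≤ 19 (want >)  fails
(6) d = 19 > 18, so we need a ≤ 21; a = 18 ≤ 21  holds
(7) min(15, 20) = 15  holds
(8) h + d = 11 + 19 = 30, not 32  fails
(9) min(19, 18) = 18, not 21  fails
(10) c = 20, d = 19; 20 > 19  holds
(11) d = 19 = 19 (first disjunct)  holds

No — constraints 3, 5, 8, and 9 are not satisfied.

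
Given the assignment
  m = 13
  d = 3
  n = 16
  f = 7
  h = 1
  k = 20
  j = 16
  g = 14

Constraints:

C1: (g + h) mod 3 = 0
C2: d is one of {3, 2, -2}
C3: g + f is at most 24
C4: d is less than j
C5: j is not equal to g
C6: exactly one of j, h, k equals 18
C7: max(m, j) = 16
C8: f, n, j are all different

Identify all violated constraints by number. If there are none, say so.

C1: g + h = 15; 15 mod 3 = 0  yes
C2: d = 3 is in {3, 2, -2}  yes
C3: g + f = 14 + 7 = 21; 21 ≤ 24  yes
C4: d = 3, j = 16; 3 < 16  yes
C5: j = 16, g = 14; distinct  yes
C6: j=16, h=1, k=20; 0 of them equal 18, not exactly one  no
C7: max(13, 16) = 16  yes
C8: n = j = 16, not all different  no

No — constraints 6 and 8 are not satisfied.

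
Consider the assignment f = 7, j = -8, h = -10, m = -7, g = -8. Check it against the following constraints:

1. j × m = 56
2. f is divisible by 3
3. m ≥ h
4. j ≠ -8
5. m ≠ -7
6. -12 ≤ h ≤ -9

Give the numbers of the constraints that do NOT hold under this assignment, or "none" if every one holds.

The assignment fails constraints 2, 4, and 5.

1. j × m = -8 × (-7) = 56 — holds.
2. 7 = 3×2 + 1, so 3 does not divide 7 — does not hold.
3. m = -7, h = -10; -7 ≥ -10 — holds.
4. j = -8, but -8 is required to differ — does not hold.
5. m = -7, but -7 is required to differ — does not hold.
6. h = -10 lies in [-12, -9] — holds.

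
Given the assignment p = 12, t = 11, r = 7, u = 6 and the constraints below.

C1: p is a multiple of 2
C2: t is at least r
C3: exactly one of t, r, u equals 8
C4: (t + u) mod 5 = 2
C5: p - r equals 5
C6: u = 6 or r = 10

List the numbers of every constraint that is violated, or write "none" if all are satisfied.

Constraint 3 does not hold.

C1: 12 / 2 = 6, so 2 divides 12 — satisfied.
C2: t = 11, r = 7; 11 ≥ 7 — satisfied.
C3: t=11, r=7, u=6; 0 of them equal 8, not exactly one — violated.
C4: t + u = 17; 17 mod 5 = 2 — satisfied.
C5: p - r = 12 - 7 = 5 — satisfied.
C6: u = 6 = 6 (first disjunct) — satisfied.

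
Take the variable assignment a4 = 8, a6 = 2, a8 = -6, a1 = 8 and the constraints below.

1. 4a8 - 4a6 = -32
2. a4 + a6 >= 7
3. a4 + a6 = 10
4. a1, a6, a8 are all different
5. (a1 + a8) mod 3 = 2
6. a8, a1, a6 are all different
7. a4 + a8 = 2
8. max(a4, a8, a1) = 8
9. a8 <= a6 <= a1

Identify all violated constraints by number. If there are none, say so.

Yes — all constraints hold.

1. 4a8 - 4a6 = 4(-6) - 4(2) = -32 — OK.
2. a4 + a6 = 8 + 2 = 10; 10 ≥ 7 — OK.
3. a4 + a6 = 8 + 2 = 10 — OK.
4. values 8, 2, -6 are pairwise distinct — OK.
5. a1 + a8 = 2; 2 mod 3 = 2 — OK.
6. values -6, 8, 2 are pairwise distinct — OK.
7. a4 + a8 = 8 + (-6) = 2 — OK.
8. max(8, -6, 8) = 8 — OK.
9. values -6 <= 2 <= 8 — OK.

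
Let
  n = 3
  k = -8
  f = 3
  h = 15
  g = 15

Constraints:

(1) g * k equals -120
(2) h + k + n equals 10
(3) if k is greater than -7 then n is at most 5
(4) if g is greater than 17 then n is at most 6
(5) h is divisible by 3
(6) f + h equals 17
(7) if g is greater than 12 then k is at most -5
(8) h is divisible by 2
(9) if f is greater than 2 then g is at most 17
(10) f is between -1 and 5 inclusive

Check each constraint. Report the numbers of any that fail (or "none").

(1) g * k = 15 * (-8) = -120  holds
(2) h + k + n = 15 + (-8) + 3 = 10  holds
(3) k = -8, not > -7; antecedent false, conditional vacuously true  holds
(4) g = 15, not > 17; antecedent false, conditional vacuously true  holds
(5) 15 / 3 = 5, so 3 divides 15  holds
(6) f + h = 3 + 15 = 18, not 17  fails
(7) g = 15 > 12, so we need k ≤ -5; k = -8 ≤ -5  holds
(8) 15 = 2*7 + 1, so 2 does not divide 15  fails
(9) f = 3 > 2, so we need g ≤ 17; g = 15 ≤ 17  holds
(10) f = 3 lies in [-1, 5]  holds

The assignment fails constraints 6 and 8.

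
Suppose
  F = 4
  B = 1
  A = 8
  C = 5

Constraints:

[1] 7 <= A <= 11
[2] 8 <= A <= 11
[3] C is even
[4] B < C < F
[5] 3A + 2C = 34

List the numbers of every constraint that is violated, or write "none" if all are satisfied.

The assignment fails constraints 3 and 4.

[1] A = 8 lies in [7, 11] — holds.
[2] A = 8 lies in [8, 11] — holds.
[3] C = 5 is odd — does not hold.
[4] values 1, 5, 4; C = 5 is not < F = 4 — does not hold.
[5] 3A + 2C = 3(8) + 2(5) = 34 — holds.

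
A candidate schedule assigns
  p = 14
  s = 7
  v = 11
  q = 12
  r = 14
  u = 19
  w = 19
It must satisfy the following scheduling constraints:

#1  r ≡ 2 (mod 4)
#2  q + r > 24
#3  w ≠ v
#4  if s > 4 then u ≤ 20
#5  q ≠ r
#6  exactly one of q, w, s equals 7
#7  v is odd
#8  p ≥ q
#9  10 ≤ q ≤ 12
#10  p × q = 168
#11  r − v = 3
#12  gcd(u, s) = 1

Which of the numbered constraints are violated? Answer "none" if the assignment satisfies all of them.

No violations.

#1 14 mod 4 = 2 — holds.
#2 q + r = 12 + 14 = 26; 26 > 24 — holds.
#3 w = 19, v = 11; distinct — holds.
#4 s = 7 > 4, so we need u ≤ 20; u = 19 ≤ 20 — holds.
#5 q = 12, r = 14; distinct — holds.
#6 q=12, w=19, s=7; 1 of them equals 7 — holds.
#7 v = 11 is odd — holds.
#8 p = 14, q = 12; 14 ≥ 12 — holds.
#9 q = 12 lies in [10, 12] — holds.
#10 p × q = 14 × 12 = 168 — holds.
#11 r − v = 14 − 11 = 3 — holds.
#12 gcd(19, 7) = 1 — holds.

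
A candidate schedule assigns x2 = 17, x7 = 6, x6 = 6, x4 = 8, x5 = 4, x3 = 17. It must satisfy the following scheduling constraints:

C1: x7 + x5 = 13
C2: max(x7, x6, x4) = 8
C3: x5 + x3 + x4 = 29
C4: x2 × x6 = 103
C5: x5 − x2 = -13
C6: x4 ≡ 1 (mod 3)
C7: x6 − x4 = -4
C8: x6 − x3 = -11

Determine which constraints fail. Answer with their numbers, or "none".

C1: x7 + x5 = 6 + 4 = 10, not 13  ✘
C2: max(6, 6, 8) = 8  ✔
C3: x5 + x3 + x4 = 4 + 17 + 8 = 29  ✔
C4: x2 × x6 = 17 × 6 = 102, not 103  ✘
C5: x5 − x2 = 4 − 17 = -13  ✔
C6: 8 mod 3 = 2, not 1  ✘
C7: x6 − x4 = 6 − 8 = -2, not -4  ✘
C8: x6 − x3 = 6 − 17 = -11  ✔

Constraints 1, 4, 6, and 7 do not hold.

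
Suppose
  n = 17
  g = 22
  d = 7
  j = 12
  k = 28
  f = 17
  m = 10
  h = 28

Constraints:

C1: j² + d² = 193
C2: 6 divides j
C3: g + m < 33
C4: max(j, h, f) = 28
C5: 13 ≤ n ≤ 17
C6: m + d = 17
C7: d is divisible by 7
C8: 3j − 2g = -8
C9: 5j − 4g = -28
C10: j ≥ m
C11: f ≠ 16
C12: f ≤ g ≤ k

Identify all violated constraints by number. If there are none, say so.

C1: j² + d² = 12² + 7² = 144 + 49 = 193  yes
C2: 12 / 6 = 2, so 6 divides 12  yes
C3: g + m = 22 + 10 = 32; 32 < 33  yes
C4: max(12, 28, 17) = 28  yes
C5: n = 17 lies in [13, 17]  yes
C6: m + d = 10 + 7 = 17  yes
C7: 7 / 7 = 1, so 7 divides 7  yes
C8: 3j − 2g = 3(12) − 2(22) = -8  yes
C9: 5j − 4g = 5(12) − 4(22) = -28  yes
C10: j = 12, m = 10; 12 ≥ 10  yes
C11: f = 17, and 17 ≠ 16  yes
C12: values 17 ≤ 22 ≤ 28  yes

No violations.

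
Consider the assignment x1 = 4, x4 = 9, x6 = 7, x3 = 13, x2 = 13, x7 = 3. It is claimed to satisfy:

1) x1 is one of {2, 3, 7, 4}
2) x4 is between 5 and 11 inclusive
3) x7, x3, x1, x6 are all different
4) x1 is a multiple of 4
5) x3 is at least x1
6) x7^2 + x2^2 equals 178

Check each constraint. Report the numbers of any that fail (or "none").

1) x1 = 4 is in {2, 3, 7, 4}  yes
2) x4 = 9 lies in [5, 11]  yes
3) values 3, 13, 4, 7 are pairwise distinct  yes
4) 4 / 4 = 1, so 4 divides 4  yes
5) x3 = 13, x1 = 4; 13 ≥ 4  yes
6) x7^2 + x2^2 = 3^2 + 13^2 = 9 + 169 = 178  yes

The assignment satisfies every constraint.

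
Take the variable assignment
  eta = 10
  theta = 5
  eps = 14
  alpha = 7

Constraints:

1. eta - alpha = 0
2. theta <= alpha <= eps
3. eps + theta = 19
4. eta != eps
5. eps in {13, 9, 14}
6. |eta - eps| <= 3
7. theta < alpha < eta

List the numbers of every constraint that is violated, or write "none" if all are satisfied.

1. eta - alpha = 10 - 7 = 3, not 0 — fails.
2. values 5 <= 7 <= 14 — holds.
3. eps + theta = 14 + 5 = 19 — holds.
4. eta = 10, eps = 14; distinct — holds.
5. eps = 14 is in {13, 9, 14} — holds.
6. |10 - 14| = 4; 4 > 3, exceeds bound 3 — fails.
7. values 5 < 7 < 10 — holds.

Constraints 1, 6 do not hold.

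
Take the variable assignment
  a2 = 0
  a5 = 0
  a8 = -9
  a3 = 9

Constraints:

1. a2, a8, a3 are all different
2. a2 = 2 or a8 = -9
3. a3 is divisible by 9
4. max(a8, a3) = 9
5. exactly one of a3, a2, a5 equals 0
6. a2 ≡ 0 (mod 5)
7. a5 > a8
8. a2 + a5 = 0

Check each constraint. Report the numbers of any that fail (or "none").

1. values 0, -9, 9 are pairwise distinct — satisfied.
2. a2 = 0 ≠ 2, but a8 = -9 = -9 (second disjunct) — satisfied.
3. 9 / 9 = 1, so 9 divides 9 — satisfied.
4. max(-9, 9) = 9 — satisfied.
5. a3=9, a2=0, a5=0; 2 of them equal 0, not exactly one — violated.
6. 0 mod 5 = 0 — satisfied.
7. a5 = 0, a8 = -9; 0 > -9 — satisfied.
8. a2 + a5 = 0 + 0 = 0 — satisfied.

Violated: 5.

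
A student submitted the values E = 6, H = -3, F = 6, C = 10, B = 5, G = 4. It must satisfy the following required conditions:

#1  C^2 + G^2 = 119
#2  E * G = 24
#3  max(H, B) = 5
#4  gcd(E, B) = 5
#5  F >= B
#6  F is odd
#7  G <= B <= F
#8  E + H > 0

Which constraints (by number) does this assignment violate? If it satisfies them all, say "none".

#1 C^2 + G^2 = 10^2 + 4^2 = 100 + 16 = 116, not 119 — violated.
#2 E * G = 6 * 4 = 24 — OK.
#3 max(-3, 5) = 5 — OK.
#4 gcd(6, 5) = 1, not 5 — violated.
#5 F = 6, B = 5; 6 ≥ 5 — OK.
#6 F = 6 is even — violated.
#7 values 4 <= 5 <= 6 — OK.
#8 E + H = 6 + (-3) = 3; 3 > 0 — OK.

Constraints 1, 4, 6 are violated.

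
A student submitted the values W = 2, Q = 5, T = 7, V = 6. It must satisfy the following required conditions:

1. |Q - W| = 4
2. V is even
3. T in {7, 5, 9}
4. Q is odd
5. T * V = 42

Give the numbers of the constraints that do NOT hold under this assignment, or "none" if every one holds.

Violated: 1.

1. |5 - 2| = 3, not 4 — does not hold.
2. V = 6 is even — holds.
3. T = 7 is in {7, 5, 9} — holds.
4. Q = 5 is odd — holds.
5. T * V = 7 * 6 = 42 — holds.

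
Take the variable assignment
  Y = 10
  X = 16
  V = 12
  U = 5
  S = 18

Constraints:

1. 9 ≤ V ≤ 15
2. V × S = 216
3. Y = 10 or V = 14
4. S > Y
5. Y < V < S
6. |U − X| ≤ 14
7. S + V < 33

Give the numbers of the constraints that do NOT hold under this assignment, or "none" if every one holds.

The assignment satisfies every constraint.

1. V = 12 lies in [9, 15]  ✔
2. V × S = 12 × 18 = 216  ✔
3. Y = 10 = 10 (first disjunct)  ✔
4. S = 18, Y = 10; 18 > 10  ✔
5. values 10 < 12 < 18  ✔
6. |5 − 16| = 11; 11 ≤ 14  ✔
7. S + V = 18 + 12 = 30; 30 < 33  ✔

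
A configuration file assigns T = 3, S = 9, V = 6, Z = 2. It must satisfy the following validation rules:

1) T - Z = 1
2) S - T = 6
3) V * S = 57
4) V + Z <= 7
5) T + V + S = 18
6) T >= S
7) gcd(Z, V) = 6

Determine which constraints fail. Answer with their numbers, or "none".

1) T - Z = 3 - 2 = 1  ✓
2) S - T = 9 - 3 = 6  ✓
3) V * S = 6 * 9 = 54, not 57  ✗
4) V + Z = 6 + 2 = 8; 8 > 7, bound 7 not met  ✗
5) T + V + S = 3 + 6 + 9 = 18  ✓
6) T = 3, S = 9; 3 < 9 (want ≥)  ✗
7) gcd(2, 6) = 2, not 6  ✗

Constraints 3, 4, 6, 7 do not hold.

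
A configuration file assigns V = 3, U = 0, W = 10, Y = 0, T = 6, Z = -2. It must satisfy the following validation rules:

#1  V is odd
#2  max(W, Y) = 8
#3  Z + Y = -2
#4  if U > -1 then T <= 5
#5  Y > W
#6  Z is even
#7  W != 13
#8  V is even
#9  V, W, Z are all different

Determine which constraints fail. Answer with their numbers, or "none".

Constraints 2, 4, 5, and 8 are violated.

#1 V = 3 is odd  ✔
#2 max(10, 0) = 10, not 8  ✘
#3 Z + Y = -2 + 0 = -2  ✔
#4 U = 0 > -1, so we need T ≤ 5; but T = 6 > 5  ✘
#5 Y = 0, W = 10; 0 ≤ 10 (want >)  ✘
#6 Z = -2 is even  ✔
#7 W = 10, and 10 ≠ 13  ✔
#8 V = 3 is odd  ✘
#9 values 3, 10, -2 are pairwise distinct  ✔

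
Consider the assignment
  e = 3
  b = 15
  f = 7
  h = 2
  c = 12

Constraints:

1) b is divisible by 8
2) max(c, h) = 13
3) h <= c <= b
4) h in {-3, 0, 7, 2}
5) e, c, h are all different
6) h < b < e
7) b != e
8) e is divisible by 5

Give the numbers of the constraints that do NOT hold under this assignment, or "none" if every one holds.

1) 15 = 8*1 + 7, so 8 does not divide 15  no
2) max(12, 2) = 12, not 13  no
3) values 2 <= 12 <= 15  yes
4) h = 2 is in {-3, 0, 7, 2}  yes
5) values 3, 12, 2 are pairwise distinct  yes
6) values 2, 15, 3; b = 15 is not < e = 3  no
7) b = 15, e = 3; distinct  yes
8) 3 = 5*0 + 3, so 5 does not divide 3  no

Violated: 1, 2, 6, and 8.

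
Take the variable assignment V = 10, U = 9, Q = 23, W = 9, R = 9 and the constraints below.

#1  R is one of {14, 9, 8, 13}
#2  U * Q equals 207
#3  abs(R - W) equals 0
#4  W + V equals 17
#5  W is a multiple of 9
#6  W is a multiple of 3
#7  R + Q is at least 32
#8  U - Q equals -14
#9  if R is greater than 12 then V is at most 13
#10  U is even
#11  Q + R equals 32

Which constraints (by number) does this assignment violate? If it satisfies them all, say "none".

Constraints 4 and 10 are violated.

#1 R = 9 is in {14, 9, 8, 13} — satisfied.
#2 U * Q = 9 * 23 = 207 — satisfied.
#3 abs(9 - 9) = 0 — satisfied.
#4 W + V = 9 + 10 = 19, not 17 — violated.
#5 9 / 9 = 1, so 9 divides 9 — satisfied.
#6 9 / 3 = 3, so 3 divides 9 — satisfied.
#7 R + Q = 9 + 23 = 32; 32 ≥ 32 — satisfied.
#8 U - Q = 9 - 23 = -14 — satisfied.
#9 R = 9, not > 12; antecedent false, conditional vacuously true — satisfied.
#10 U = 9 is odd — violated.
#11 Q + R = 23 + 9 = 32 — satisfied.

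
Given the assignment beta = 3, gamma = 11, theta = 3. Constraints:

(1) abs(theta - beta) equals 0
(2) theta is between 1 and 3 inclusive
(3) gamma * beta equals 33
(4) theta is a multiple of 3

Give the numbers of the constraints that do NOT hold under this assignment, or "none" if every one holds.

Yes — all constraints hold.

(1) abs(3 - 3) = 0  holds
(2) theta = 3 lies in [1, 3]  holds
(3) gamma * beta = 11 * 3 = 33  holds
(4) 3 / 3 = 1, so 3 divides 3  holds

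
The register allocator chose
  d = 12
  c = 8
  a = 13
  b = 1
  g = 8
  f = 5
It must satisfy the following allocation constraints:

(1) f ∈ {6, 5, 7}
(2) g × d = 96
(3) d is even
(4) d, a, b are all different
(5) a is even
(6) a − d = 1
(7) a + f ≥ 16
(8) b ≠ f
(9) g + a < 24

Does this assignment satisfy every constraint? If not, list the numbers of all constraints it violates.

The assignment fails constraint 5.

(1) f = 5 is in {6, 5, 7} — holds.
(2) g × d = 8 × 12 = 96 — holds.
(3) d = 12 is even — holds.
(4) values 12, 13, 1 are pairwise distinct — holds.
(5) a = 13 is odd — fails.
(6) a − d = 13 − 12 = 1 — holds.
(7) a + f = 13 + 5 = 18; 18 ≥ 16 — holds.
(8) b = 1, f = 5; distinct — holds.
(9) g + a = 8 + 13 = 21; 21 < 24 — holds.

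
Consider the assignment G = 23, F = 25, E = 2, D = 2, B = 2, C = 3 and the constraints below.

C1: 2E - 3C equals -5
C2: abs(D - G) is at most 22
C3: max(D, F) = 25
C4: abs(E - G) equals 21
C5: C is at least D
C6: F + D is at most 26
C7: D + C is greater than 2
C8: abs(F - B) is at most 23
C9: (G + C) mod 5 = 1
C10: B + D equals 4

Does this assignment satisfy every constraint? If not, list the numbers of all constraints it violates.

Constraint 6 does not hold.

C1: 2E - 3C = 2(2) - 3(3) = -5  holds
C2: abs(2 - 23) = 21; 21 ≤ 22  holds
C3: max(2, 25) = 25  holds
C4: abs(2 - 23) = 21  holds
C5: C = 3, D = 2; 3 ≥ 2  holds
C6: F + D = 25 + 2 = 27; 27 > 26, bound 26 not met  fails
C7: D + C = 2 + 3 = 5; 5 > 2  holds
C8: abs(25 - 2) = 23; 23 ≤ 23  holds
C9: G + C = 26; 26 mod 5 = 1  holds
C10: B + D = 2 + 2 = 4  holds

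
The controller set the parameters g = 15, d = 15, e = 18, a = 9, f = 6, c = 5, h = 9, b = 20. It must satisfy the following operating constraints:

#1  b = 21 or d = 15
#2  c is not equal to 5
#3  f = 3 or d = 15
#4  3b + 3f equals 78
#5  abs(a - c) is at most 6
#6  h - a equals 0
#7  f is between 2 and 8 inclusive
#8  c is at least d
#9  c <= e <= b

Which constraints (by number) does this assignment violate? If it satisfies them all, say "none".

Violated: 2, 8.

#1 b = 20 ≠ 21, but d = 15 = 15 (second disjunct)  holds
#2 c = 5, but 5 is required to differ  fails
#3 f = 6 ≠ 3, but d = 15 = 15 (second disjunct)  holds
#4 3b + 3f = 3(20) + 3(6) = 78  holds
#5 abs(9 - 5) = 4; 4 ≤ 6  holds
#6 h - a = 9 - 9 = 0  holds
#7 f = 6 lies in [2, 8]  holds
#8 c = 5, d = 15; 5 < 15 (want ≥)  fails
#9 values 5 <= 18 <= 20  holds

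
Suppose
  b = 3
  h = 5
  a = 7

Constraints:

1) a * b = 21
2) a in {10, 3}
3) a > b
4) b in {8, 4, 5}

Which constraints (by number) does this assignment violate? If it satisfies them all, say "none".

1) a * b = 7 * 3 = 21 — OK.
2) a = 7 is not in {10, 3} — violated.
3) a = 7, b = 3; 7 > 3 — OK.
4) b = 3 is not in {8, 4, 5} — violated.

Violated: 2 and 4.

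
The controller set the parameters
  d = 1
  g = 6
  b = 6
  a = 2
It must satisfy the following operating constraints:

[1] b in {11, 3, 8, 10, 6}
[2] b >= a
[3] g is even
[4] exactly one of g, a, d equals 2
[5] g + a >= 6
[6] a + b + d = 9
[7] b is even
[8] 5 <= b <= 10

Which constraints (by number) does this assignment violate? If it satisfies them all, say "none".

[1] b = 6 is in {11, 3, 8, 10, 6}  holds
[2] b = 6, a = 2; 6 ≥ 2  holds
[3] g = 6 is even  holds
[4] g=6, a=2, d=1; 1 of them equals 2  holds
[5] g + a = 6 + 2 = 8; 8 ≥ 6  holds
[6] a + b + d = 2 + 6 + 1 = 9  holds
[7] b = 6 is even  holds
[8] b = 6 lies in [5, 10]  holds

None — every constraint holds.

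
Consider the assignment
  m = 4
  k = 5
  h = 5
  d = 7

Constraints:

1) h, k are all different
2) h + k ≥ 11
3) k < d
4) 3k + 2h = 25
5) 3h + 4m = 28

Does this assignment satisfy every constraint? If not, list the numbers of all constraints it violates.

Constraints 1, 2, 5 do not hold.

1) h = k = 5, not all different — does not hold.
2) h + k = 5 + 5 = 10; 10 < 11, bound 11 not met — does not hold.
3) k = 5, d = 7; 5 < 7 — holds.
4) 3k + 2h = 3(5) + 2(5) = 25 — holds.
5) 3h + 4m = 3(5) + 4(4) = 31, not 28 — does not hold.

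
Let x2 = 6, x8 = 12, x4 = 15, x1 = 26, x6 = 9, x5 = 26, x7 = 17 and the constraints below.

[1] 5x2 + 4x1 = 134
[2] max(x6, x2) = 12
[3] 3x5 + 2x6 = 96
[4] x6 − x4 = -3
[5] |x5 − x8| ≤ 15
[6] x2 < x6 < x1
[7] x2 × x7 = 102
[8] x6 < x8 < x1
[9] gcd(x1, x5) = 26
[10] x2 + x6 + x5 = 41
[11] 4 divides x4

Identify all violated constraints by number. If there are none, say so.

Constraints 2, 4, 11 do not hold.

[1] 5x2 + 4x1 = 5(6) + 4(26) = 134  ✓
[2] max(9, 6) = 9, not 12  ✗
[3] 3x5 + 2x6 = 3(26) + 2(9) = 96  ✓
[4] x6 − x4 = 9 − 15 = -6, not -3  ✗
[5] |26 − 12| = 14; 14 ≤ 15  ✓
[6] values 6 < 9 < 26  ✓
[7] x2 × x7 = 6 × 17 = 102  ✓
[8] values 9 < 12 < 26  ✓
[9] gcd(26, 26) = 26  ✓
[10] x2 + x6 + x5 = 6 + 9 + 26 = 41  ✓
[11] 15 = 4×3 + 3, so 4 does not divide 15  ✗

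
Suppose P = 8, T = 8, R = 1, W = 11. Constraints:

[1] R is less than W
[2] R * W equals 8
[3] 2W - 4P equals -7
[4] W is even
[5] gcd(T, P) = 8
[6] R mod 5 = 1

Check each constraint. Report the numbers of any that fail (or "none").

Violated: 2, 3, and 4.

[1] R = 1, W = 11; 1 < 11 — holds.
[2] R * W = 1 * 11 = 11, not 8 — fails.
[3] 2W - 4P = 2(11) - 4(8) = -10, not -7 — fails.
[4] W = 11 is odd — fails.
[5] gcd(8, 8) = 8 — holds.
[6] 1 mod 5 = 1 — holds.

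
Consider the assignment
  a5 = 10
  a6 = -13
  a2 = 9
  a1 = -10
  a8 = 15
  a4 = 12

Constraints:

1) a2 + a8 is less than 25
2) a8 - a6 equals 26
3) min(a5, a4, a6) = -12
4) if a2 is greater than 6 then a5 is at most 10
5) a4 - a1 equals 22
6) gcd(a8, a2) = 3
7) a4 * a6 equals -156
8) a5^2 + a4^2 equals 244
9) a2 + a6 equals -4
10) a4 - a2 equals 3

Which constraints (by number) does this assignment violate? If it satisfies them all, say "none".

1) a2 + a8 = 9 + 15 = 24; 24 < 25 — OK.
2) a8 - a6 = 15 - (-13) = 28, not 26 — violated.
3) min(10, 12, -13) = -13, not -12 — violated.
4) a2 = 9 > 6, so we need a5 ≤ 10; a5 = 10 ≤ 10 — OK.
5) a4 - a1 = 12 - (-10) = 22 — OK.
6) gcd(15, 9) = 3 — OK.
7) a4 * a6 = 12 * (-13) = -156 — OK.
8) a5^2 + a4^2 = 10^2 + 12^2 = 100 + 144 = 244 — OK.
9) a2 + a6 = 9 + (-13) = -4 — OK.
10) a4 - a2 = 12 - 9 = 3 — OK.

The assignment fails constraints 2 and 3.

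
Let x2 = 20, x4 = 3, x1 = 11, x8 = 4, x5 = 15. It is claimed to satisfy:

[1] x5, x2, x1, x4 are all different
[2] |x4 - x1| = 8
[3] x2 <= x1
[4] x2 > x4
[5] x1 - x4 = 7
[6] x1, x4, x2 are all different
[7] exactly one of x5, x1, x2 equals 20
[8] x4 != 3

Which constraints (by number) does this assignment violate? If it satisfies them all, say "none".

Violated: 3, 5, and 8.

[1] values 15, 20, 11, 3 are pairwise distinct  OK
[2] |3 - 11| = 8  OK
[3] x2 = 20, x1 = 11; 20 > 11 (want ≤)  FAIL
[4] x2 = 20, x4 = 3; 20 > 3  OK
[5] x1 - x4 = 11 - 3 = 8, not 7  FAIL
[6] values 11, 3, 20 are pairwise distinct  OK
[7] x5=15, x1=11, x2=20; 1 of them equals 20  OK
[8] x4 = 3, but 3 is required to differ  FAIL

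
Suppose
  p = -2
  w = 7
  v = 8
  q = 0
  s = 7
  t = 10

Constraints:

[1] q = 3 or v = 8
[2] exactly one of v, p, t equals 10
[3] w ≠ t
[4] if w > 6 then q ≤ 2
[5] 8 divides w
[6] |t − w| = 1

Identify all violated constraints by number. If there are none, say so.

[1] q = 0 ≠ 3, but v = 8 = 8 (second disjunct) — holds.
[2] v=8, p=-2, t=10; 1 of them equals 10 — holds.
[3] w = 7, t = 10; distinct — holds.
[4] w = 7 > 6, so we need q ≤ 2; q = 0 ≤ 2 — holds.
[5] 7 = 8×0 + 7, so 8 does not divide 7 — does not hold.
[6] |10 − 7| = 3, not 1 — does not hold.

Constraints 5 and 6 are violated.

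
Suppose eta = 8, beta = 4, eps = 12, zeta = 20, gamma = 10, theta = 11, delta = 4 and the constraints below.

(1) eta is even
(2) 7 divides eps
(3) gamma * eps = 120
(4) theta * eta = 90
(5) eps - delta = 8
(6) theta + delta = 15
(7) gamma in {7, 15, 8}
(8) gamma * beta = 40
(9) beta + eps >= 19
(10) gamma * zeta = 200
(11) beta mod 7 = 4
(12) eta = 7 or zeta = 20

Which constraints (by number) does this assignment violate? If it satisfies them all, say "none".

(1) eta = 8 is even — holds.
(2) 12 = 7*1 + 5, so 7 does not divide 12 — fails.
(3) gamma * eps = 10 * 12 = 120 — holds.
(4) theta * eta = 11 * 8 = 88, not 90 — fails.
(5) eps - delta = 12 - 4 = 8 — holds.
(6) theta + delta = 11 + 4 = 15 — holds.
(7) gamma = 10 is not in {7, 15, 8} — fails.
(8) gamma * beta = 10 * 4 = 40 — holds.
(9) beta + eps = 4 + 12 = 16; 16 < 19, bound 19 not met — fails.
(10) gamma * zeta = 10 * 20 = 200 — holds.
(11) 4 mod 7 = 4 — holds.
(12) eta = 8 ≠ 7, but zeta = 20 = 20 (second disjunct) — holds.

Constraints 2, 4, 7, and 9 are violated.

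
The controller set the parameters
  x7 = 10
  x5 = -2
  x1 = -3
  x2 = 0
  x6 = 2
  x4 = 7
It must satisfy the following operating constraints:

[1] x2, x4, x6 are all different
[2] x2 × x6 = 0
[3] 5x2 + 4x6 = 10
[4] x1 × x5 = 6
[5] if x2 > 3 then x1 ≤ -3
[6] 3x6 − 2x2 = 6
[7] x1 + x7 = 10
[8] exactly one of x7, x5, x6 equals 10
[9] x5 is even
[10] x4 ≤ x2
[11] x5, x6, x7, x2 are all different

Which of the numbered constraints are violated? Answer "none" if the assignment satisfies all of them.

Constraints 3, 7, 10 do not hold.

[1] values 0, 7, 2 are pairwise distinct  yes
[2] x2 × x6 = 0 × 2 = 0  yes
[3] 5x2 + 4x6 = 5(0) + 4(2) = 8, not 10  no
[4] x1 × x5 = -3 × (-2) = 6  yes
[5] x2 = 0, not > 3; antecedent false, conditional vacuously true  yes
[6] 3x6 − 2x2 = 3(2) − 2(0) = 6  yes
[7] x1 + x7 = -3 + 10 = 7, not 10  no
[8] x7=10, x5=-2, x6=2; 1 of them equals 10  yes
[9] x5 = -2 is even  yes
[10] x4 = 7, x2 = 0; 7 > 0 (want ≤)  no
[11] values -2, 2, 10, 0 are pairwise distinct  yes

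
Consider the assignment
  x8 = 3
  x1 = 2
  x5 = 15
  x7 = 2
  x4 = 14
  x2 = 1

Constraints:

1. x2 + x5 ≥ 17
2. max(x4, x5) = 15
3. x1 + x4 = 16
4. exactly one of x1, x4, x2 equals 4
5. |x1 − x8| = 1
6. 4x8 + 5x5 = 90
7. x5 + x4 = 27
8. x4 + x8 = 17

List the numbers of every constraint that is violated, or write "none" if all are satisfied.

1. x2 + x5 = 1 + 15 = 16; 16 < 17, bound 17 not met  fails
2. max(14, 15) = 15  holds
3. x1 + x4 = 2 + 14 = 16  holds
4. x1=2, x4=14, x2=1; 0 of them equal 4, not exactly one  fails
5. |2 − 3| = 1  holds
6. 4x8 + 5x5 = 4(3) + 5(15) = 87, not 90  fails
7. x5 + x4 = 15 + 14 = 29, not 27  fails
8. x4 + x8 = 14 + 3 = 17  holds

The assignment fails constraints 1, 4, 6, and 7.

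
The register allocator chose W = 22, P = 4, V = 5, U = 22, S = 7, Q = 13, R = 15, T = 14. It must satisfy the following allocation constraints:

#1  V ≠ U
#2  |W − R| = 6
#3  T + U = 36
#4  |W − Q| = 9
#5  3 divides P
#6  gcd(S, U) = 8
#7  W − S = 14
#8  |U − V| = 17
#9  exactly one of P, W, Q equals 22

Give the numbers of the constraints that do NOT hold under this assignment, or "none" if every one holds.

#1 V = 5, U = 22; distinct — holds.
#2 |22 − 15| = 7, not 6 — fails.
#3 T + U = 14 + 22 = 36 — holds.
#4 |22 − 13| = 9 — holds.
#5 4 = 3×1 + 1, so 3 does not divide 4 — fails.
#6 gcd(7, 22) = 1, not 8 — fails.
#7 W − S = 22 − 7 = 15, not 14 — fails.
#8 |22 − 5| = 17 — holds.
#9 P=4, W=22, Q=13; 1 of them equals 22 — holds.

No — constraints 2, 5, 6, 7 are not satisfied.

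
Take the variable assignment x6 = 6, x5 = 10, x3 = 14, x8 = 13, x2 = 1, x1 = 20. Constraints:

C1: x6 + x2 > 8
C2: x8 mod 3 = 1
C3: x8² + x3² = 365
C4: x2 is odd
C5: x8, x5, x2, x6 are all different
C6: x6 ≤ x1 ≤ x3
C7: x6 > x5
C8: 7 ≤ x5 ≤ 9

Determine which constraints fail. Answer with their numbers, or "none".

C1: x6 + x2 = 6 + 1 = 7; 7 ≤ 8, bound 8 not met  fails
C2: 13 mod 3 = 1  holds
C3: x8² + x3² = 13² + 14² = 169 + 196 = 365  holds
C4: x2 = 1 is odd  holds
C5: values 13, 10, 1, 6 are pairwise distinct  holds
C6: values 6, 20, 14; x1 = 20 is not ≤ x3 = 14  fails
C7: x6 = 6, x5 = 10; 6 ≤ 10 (want >)  fails
C8: x5 = 10 is outside [7, 9]  fails

No — constraints 1, 6, 7, 8 are not satisfied.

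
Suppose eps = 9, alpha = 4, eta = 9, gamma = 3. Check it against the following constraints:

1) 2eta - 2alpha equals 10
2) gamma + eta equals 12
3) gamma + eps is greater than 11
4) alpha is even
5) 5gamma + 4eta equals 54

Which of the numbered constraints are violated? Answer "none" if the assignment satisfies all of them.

No — constraint 5 is not satisfied.

1) 2eta - 2alpha = 2(9) - 2(4) = 10  OK
2) gamma + eta = 3 + 9 = 12  OK
3) gamma + eps = 3 + 9 = 12; 12 > 11  OK
4) alpha = 4 is even  OK
5) 5gamma + 4eta = 5(3) + 4(9) = 51, not 54  FAIL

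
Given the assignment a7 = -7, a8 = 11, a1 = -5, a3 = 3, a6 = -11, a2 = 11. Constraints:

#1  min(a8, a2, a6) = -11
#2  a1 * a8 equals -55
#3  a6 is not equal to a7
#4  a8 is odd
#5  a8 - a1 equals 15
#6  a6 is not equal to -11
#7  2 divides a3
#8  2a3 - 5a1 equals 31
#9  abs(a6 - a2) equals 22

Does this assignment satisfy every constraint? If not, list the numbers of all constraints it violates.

#1 min(11, 11, -11) = -11  true
#2 a1 * a8 = -5 * 11 = -55  true
#3 a6 = -11, a7 = -7; distinct  true
#4 a8 = 11 is odd  true
#5 a8 - a1 = 11 - (-5) = 16, not 15  false
#6 a6 = -11, but -11 is required to differ  false
#7 3 = 2*1 + 1, so 2 does not divide 3  false
#8 2a3 - 5a1 = 2(3) - 5(-5) = 31  true
#9 abs(-11 - 11) = 22  true

Constraints 5, 6, and 7 do not hold.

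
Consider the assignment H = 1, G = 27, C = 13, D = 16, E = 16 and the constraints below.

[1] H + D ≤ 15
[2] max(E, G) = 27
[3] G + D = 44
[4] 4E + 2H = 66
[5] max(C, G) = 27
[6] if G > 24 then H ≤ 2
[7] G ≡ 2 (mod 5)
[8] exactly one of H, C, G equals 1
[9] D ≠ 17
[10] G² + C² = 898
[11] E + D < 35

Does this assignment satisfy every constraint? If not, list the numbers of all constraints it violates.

[1] H + D = 1 + 16 = 17; 17 > 15, bound 15 not met — violated.
[2] max(16, 27) = 27 — satisfied.
[3] G + D = 27 + 16 = 43, not 44 — violated.
[4] 4E + 2H = 4(16) + 2(1) = 66 — satisfied.
[5] max(13, 27) = 27 — satisfied.
[6] G = 27 > 24, so we need H ≤ 2; H = 1 ≤ 2 — satisfied.
[7] 27 mod 5 = 2 — satisfied.
[8] H=1, C=13, G=27; 1 of them equals 1 — satisfied.
[9] D = 16, and 16 ≠ 17 — satisfied.
[10] G² + C² = 27² + 13² = 729 + 169 = 898 — satisfied.
[11] E + D = 16 + 16 = 32; 32 < 35 — satisfied.

No — constraints 1 and 3 are not satisfied.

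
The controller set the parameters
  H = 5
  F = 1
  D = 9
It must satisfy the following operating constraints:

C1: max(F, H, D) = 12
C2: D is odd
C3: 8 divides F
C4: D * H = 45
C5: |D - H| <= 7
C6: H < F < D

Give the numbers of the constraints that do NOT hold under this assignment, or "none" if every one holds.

C1: max(1, 5, 9) = 9, not 12  fails
C2: D = 9 is odd  holds
C3: 1 = 8*0 + 1, so 8 does not divide 1  fails
C4: D * H = 9 * 5 = 45  holds
C5: |9 - 5| = 4; 4 ≤ 7  holds
C6: values 5, 1, 9; H = 5 is not < F = 1  fails

Violated: 1, 3, and 6.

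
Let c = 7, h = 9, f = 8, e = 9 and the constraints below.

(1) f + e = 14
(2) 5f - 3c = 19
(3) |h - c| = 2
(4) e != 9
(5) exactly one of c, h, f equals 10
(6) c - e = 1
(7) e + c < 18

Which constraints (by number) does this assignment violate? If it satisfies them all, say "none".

(1) f + e = 8 + 9 = 17, not 14 — violated.
(2) 5f - 3c = 5(8) - 3(7) = 19 — satisfied.
(3) |9 - 7| = 2 — satisfied.
(4) e = 9, but 9 is required to differ — violated.
(5) c=7, h=9, f=8; 0 of them equal 10, not exactly one — violated.
(6) c - e = 7 - 9 = -2, not 1 — violated.
(7) e + c = 9 + 7 = 16; 16 < 18 — satisfied.

Constraints 1, 4, 5, and 6 are violated.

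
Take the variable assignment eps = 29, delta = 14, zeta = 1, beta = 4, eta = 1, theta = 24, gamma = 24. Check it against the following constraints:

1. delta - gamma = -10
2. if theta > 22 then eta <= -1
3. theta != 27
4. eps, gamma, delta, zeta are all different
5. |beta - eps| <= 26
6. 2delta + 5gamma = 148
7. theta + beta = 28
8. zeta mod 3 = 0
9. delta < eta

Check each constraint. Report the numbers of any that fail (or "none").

Constraints 2, 8, 9 do not hold.

1. delta - gamma = 14 - 24 = -10  yes
2. theta = 24 > 22, so we need eta ≤ -1; but eta = 1 > -1  no
3. theta = 24, and 24 ≠ 27  yes
4. values 29, 24, 14, 1 are pairwise distinct  yes
5. |4 - 29| = 25; 25 ≤ 26  yes
6. 2delta + 5gamma = 2(14) + 5(24) = 148  yes
7. theta + beta = 24 + 4 = 28  yes
8. 1 mod 3 = 1, not 0  no
9. delta = 14, eta = 1; 14 ≥ 1 (want <)  no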